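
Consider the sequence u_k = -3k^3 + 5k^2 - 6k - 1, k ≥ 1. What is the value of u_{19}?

u_{19} = -3·19^3 + 5·19^2 - 6·19 - 1 = -18887.

-18887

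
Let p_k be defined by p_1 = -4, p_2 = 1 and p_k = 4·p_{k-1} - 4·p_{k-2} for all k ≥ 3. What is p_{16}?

2080768

Step forward from the initial values:
p_3 = 20; p_4 = 76; p_5 = 224; …; p_{13} = 204800; p_{14} = 446464; p_{15} = 966656; p_{16} = 2080768.
(Characteristic roots are 2 and 2.)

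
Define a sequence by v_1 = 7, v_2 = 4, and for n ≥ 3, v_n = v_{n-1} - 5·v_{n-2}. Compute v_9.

-1151

Applying the relation repeatedly:
v_3 = -31, v_4 = -51, v_5 = 104, v_6 = 359, v_7 = -161, v_8 = -1956, v_9 = -1151.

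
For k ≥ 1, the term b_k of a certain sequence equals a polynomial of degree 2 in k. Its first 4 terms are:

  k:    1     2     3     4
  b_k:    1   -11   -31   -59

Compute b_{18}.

1st diffs: -12, -20, -28.
2nd diffs: -8, -8 (constant).
So b_k = -4k^2 + 5.
Evaluating at k = 18 gives b_{18} = -1291.

-1291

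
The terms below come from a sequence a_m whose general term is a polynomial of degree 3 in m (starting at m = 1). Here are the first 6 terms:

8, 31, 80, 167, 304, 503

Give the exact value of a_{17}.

10216

1st diffs: 23, 49, 87, 137, 199.
2nd diffs: 26, 38, 50, 62.
3rd diffs: 12, 12, 12 (constant).
So a_m = 2m^3 + m^2 + 6m - 1.
Evaluating at m = 17 gives a_{17} = 10216.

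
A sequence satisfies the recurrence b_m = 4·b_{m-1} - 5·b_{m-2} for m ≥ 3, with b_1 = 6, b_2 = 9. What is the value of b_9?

-2154

Applying the relation repeatedly:
b_3 = 6;  b_4 = -21;  b_5 = -114;  b_6 = -351;  b_7 = -834;  b_8 = -1581;  b_9 = -2154.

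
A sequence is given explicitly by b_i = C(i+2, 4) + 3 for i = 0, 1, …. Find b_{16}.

C(18, 4) = 3060, so b_{16} = 3063.

3063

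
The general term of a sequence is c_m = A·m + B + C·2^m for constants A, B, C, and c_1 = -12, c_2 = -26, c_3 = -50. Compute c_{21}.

-10485842

The three given values yield: A + B + 2C = -12; 2A + B + 4C = -26; 3A + B + 8C = -50.
Subtracting the first from the second: A + 2C = -14.
Subtracting the second from the third: A + 4C = -24.
Solving: C = -5, A = -4, then B = 2.
Therefore c_{21} = -84 + 2 + (-5)·2097152 = -10485842.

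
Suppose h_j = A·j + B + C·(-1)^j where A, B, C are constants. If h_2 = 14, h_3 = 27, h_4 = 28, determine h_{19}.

139

Write the equations: 2A + B + C = 14; 3A + B - C = 27; 4A + B + C = 28.
Subtracting the first from the second: A - 2C = 13.
Subtracting the second from the third: A + 2C = 1.
Solving: C = -3, A = 7, then B = 3.
So h_j = 7·j + 3 + (-3)·(-1)^j; at j=19 this is 139.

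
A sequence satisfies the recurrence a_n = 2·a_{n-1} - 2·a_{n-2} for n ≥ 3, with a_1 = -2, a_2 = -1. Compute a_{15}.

Iterate the recurrence:
a_3 = 2, a_4 = 6, a_5 = 8, …, a_{12} = 96, a_{13} = 128, a_{14} = 64, a_{15} = -128.

-128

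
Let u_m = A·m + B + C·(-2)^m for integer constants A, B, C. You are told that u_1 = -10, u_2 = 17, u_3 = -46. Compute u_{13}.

-40996

At m = 1, 2, 3: A + B - 2C = -10; 2A + B + 4C = 17; 3A + B - 8C = -46.
Subtracting the first from the second: A + 6C = 27.
Subtracting the second from the third: A - 12C = -63.
Solving: C = 5, A = -3, then B = 3.
Therefore u_{13} = -39 + 3 + 5·(-8192) = -40996.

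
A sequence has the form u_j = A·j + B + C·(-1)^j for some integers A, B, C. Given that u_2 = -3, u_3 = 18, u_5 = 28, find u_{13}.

Plug in j = 2, 3, 5: 2A + B + C = -3; 3A + B - C = 18; 5A + B - C = 28.
Subtracting the first from the second: A - 2C = 21.
Subtracting the second from the third: 2A = 10.
Solving: C = -8, A = 5, then B = -5.
So u_j = 5·j + (-5) + (-8)·(-1)^j; at j=13 this is 68.

68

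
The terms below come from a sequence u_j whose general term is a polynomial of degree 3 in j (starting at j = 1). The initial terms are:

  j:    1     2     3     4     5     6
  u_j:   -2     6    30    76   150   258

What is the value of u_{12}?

1956

1st diffs: 8, 24, 46, 74, 108.
2nd diffs: 16, 22, 28, 34.
3rd diffs: 6, 6, 6 (constant).
Newton forward-difference form: u_j = -2 + 8·C(j-1,1) + 16·C(j-1,2) + 6·C(j-1,3).
At j = 12: j-1 = 11, so u_{12} = -2 + 88 + 880 + 990 = 1956.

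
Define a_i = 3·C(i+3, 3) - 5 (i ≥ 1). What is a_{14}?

2035

C(17, 3) = 680, so a_{14} = 2035.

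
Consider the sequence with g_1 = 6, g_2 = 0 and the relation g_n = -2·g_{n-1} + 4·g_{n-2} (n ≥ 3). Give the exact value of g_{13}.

Compute successive terms:
g_3 = 24  g_4 = -48  g_5 = 192  …  g_{10} = -64512  g_{11} = 208896  g_{12} = -675840  g_{13} = 2187264.

2187264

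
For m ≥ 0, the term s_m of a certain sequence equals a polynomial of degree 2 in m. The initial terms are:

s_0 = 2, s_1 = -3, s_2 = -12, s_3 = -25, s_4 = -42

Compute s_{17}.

-627

1st diffs: -5, -9, -13, -17.
2nd diffs: -4, -4, -4 (constant).
Newton forward-difference form: s_m = 2 + (-5)·C(m,1) + (-4)·C(m,2).
At m = 17: m = 17, so s_{17} = 2 - 85 - 544 = -627.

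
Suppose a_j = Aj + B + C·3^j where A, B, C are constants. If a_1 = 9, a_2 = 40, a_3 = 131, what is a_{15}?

The three given values yield: A + B + 3C = 9; 2A + B + 9C = 40; 3A + B + 27C = 131.
Subtracting the first from the second: A + 6C = 31.
Subtracting the second from the third: A + 18C = 91.
Solving: C = 5, A = 1, then B = -7.
So a_j = 1·j + (-7) + 5·3^j; at j=15 this is 71744543.

71744543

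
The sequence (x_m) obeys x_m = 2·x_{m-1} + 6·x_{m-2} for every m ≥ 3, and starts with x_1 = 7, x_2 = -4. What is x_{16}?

379706624

Compute successive terms:
x_3 = 34;  x_4 = 44;  x_5 = 292;  …;  x_{13} = 7838272;  x_{14} = 28564736;  x_{15} = 104159104;  x_{16} = 379706624.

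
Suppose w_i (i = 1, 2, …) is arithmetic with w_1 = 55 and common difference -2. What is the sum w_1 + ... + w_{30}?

780

w_i = 55 + (i - 1)·(-2).
w_{30} = -3; S = 30·(55 + (-3))/2 = 780.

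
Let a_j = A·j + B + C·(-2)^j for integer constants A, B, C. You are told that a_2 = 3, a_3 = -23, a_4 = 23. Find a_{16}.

131039

The three given values yield: 2A + B + 4C = 3; 3A + B - 8C = -23; 4A + B + 16C = 23.
Subtracting the first from the second: A - 12C = -26.
Subtracting the second from the third: A + 24C = 46.
Solving: C = 2, A = -2, then B = -1.
So a_j = -2·j + (-1) + 2·(-2)^j; at j=16 this is 131039.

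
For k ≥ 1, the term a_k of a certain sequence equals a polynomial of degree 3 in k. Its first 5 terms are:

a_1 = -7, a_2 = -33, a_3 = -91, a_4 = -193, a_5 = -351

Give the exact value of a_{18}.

1st diffs: -26, -58, -102, -158.
2nd diffs: -32, -44, -56.
3rd diffs: -12, -12 (constant).
So a_k = -2k^3 - 4k^2 - 1.
Evaluating at k = 18 gives a_{18} = -12961.

-12961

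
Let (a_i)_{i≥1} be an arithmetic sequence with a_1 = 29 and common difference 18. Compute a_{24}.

a_i = 29 + (i - 1)·18.
a_{24} = 29 + 23·18 = 443.

443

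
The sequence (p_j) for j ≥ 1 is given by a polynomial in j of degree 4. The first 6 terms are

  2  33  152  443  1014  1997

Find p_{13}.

36542

1st diffs: 31, 119, 291, 571, 983.
2nd diffs: 88, 172, 280, 412.
3rd diffs: 84, 108, 132.
4th diffs: 24, 24 (constant).
So p_j = j^4 + 4j^3 - 5j^2 + 3j - 1.
Evaluating at j = 13 gives p_{13} = 36542.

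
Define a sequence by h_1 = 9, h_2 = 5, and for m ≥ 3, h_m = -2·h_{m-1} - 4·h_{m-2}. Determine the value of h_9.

h_3 = -46; h_4 = 72; h_5 = 40; h_6 = -368; h_7 = 576; h_8 = 320; h_9 = -2944.

-2944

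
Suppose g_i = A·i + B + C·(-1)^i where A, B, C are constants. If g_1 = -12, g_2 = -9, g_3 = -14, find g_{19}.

Plug in i = 1, 2, 3: A + B - C = -12; 2A + B + C = -9; 3A + B - C = -14.
Subtracting the first from the second: A + 2C = 3.
Subtracting the second from the third: A - 2C = -5.
Solving: C = 2, A = -1, then B = -9.
So g_i = -1·i + (-9) + 2·(-1)^i; at i=19 this is -30.

-30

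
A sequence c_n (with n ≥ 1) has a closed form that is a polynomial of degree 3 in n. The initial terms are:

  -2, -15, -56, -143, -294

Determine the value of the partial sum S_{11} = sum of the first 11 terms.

1st diffs: -13, -41, -87, -151.
2nd diffs: -28, -46, -64.
3rd diffs: -18, -18 (constant).
Newton forward-difference form: c_n = -2 + (-13)·C(n-1,1) + (-28)·C(n-1,2) + (-18)·C(n-1,3).
Continuing: …, -527, -860, -1311, -1898, …, c_{11} = -3552.
Summing n = 1..11 (11 terms) gives -11297.

-11297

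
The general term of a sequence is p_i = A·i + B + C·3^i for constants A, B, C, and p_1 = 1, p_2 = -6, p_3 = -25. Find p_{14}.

-4782978

Write the equations: A + B + 3C = 1; 2A + B + 9C = -6; 3A + B + 27C = -25.
Subtracting the first from the second: A + 6C = -7.
Subtracting the second from the third: A + 18C = -19.
Solving: C = -1, A = -1, then B = 5.
So p_i = -1·i + 5 + (-1)·3^i; at i=14 this is -4782978.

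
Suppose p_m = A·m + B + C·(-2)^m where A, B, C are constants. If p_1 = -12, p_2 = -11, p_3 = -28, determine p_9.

-562

Plug in m = 1, 2, 3: A + B - 2C = -12; 2A + B + 4C = -11; 3A + B - 8C = -28.
Subtracting the first from the second: A + 6C = 1.
Subtracting the second from the third: A - 12C = -17.
Solving: C = 1, A = -5, then B = -5.
So p_m = -5·m + (-5) + 1·(-2)^m; at m=9 this is -562.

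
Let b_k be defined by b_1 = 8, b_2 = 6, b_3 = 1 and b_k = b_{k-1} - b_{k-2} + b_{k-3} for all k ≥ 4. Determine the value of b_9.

Iterate the recurrence:
b_4 = 3  b_5 = 8  b_6 = 6  b_7 = 1  b_8 = 3  b_9 = 8.

8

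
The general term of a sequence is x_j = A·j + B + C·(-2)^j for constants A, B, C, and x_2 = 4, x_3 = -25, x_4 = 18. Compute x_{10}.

Plug in j = 2, 3, 4: 2A + B + 4C = 4; 3A + B - 8C = -25; 4A + B + 16C = 18.
Subtracting the first from the second: A - 12C = -29.
Subtracting the second from the third: A + 24C = 43.
Solving: C = 2, A = -5, then B = 6.
Therefore x_{10} = -50 + 6 + 2·1024 = 2004.

2004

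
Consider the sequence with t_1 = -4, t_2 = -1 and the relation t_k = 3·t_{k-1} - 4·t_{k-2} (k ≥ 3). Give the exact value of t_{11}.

733

Compute successive terms:
t_3 = 13; t_4 = 43; t_5 = 77; t_6 = 59; t_7 = -131; t_8 = -629; t_9 = -1363; t_{10} = -1573; t_{11} = 733.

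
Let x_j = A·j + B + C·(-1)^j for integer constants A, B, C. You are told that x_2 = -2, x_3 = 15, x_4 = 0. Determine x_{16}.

12

Plug in j = 2, 3, 4: 2A + B + C = -2; 3A + B - C = 15; 4A + B + C = 0.
Subtracting the first from the second: A - 2C = 17.
Subtracting the second from the third: A + 2C = -15.
Solving: C = -8, A = 1, then B = 4.
Therefore x_{16} = 16 + 4 + (-8)·1 = 12.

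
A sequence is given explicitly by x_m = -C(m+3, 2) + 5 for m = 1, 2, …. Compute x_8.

-50

C(11, 2) = 55, so x_8 = -50.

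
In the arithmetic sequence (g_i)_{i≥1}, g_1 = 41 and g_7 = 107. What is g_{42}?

Common difference d = (107 - 41) / (7 - 1) = 11.
g_i = 41 + (i - 1)·11.
g_{42} = 41 + 41·11 = 492.

492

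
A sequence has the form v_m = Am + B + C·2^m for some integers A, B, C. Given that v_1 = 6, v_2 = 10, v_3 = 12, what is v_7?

The three given values yield: A + B + 2C = 6; 2A + B + 4C = 10; 3A + B + 8C = 12.
Subtracting the first from the second: A + 2C = 4.
Subtracting the second from the third: A + 4C = 2.
Solving: C = -1, A = 6, then B = 2.
Hence v_7 = 6·7 + 2 + (-1)·128 = -84.

-84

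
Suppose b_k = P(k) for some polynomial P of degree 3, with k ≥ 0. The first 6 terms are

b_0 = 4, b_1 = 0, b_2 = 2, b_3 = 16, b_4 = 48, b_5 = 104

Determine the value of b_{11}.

1st diffs: -4, 2, 14, 32, 56.
2nd diffs: 6, 12, 18, 24.
3rd diffs: 6, 6, 6 (constant).
So b_k = k^3 - 5k + 4.
Evaluating at k = 11 gives b_{11} = 1280.

1280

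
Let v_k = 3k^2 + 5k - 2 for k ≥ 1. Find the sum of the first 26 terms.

20306

Over k = 1..26: Σk = 351, Σk² = 6201.
Total = (3)·6201 + (5)·351 + (-2)·26 = 20306.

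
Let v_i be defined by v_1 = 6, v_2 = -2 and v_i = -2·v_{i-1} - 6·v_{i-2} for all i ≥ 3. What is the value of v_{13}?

12928

Iterate the recurrence:
v_3 = -32  v_4 = 76  v_5 = 40  …  v_{10} = 6880  v_{11} = 34816  v_{12} = -110912  v_{13} = 12928.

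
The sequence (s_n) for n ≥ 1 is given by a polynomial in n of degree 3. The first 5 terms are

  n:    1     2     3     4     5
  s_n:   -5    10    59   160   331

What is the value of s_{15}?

9851

1st diffs: 15, 49, 101, 171.
2nd diffs: 34, 52, 70.
3rd diffs: 18, 18 (constant).
Newton forward-difference form: s_n = -5 + 15·C(n-1,1) + 34·C(n-1,2) + 18·C(n-1,3).
At n = 15: n-1 = 14, so s_{15} = -5 + 210 + 3094 + 6552 = 9851.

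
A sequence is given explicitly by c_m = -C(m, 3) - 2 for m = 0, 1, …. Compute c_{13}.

-288

C(13, 3) = 286, so c_{13} = -288.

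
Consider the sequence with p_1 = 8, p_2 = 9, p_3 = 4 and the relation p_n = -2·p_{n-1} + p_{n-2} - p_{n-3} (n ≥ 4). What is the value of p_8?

Iterate the recurrence:
p_4 = -7; p_5 = 9; p_6 = -29; p_7 = 74; p_8 = -186.

-186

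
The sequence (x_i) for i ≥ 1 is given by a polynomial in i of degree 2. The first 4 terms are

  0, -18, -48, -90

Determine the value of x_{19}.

-2160

1st diffs: -18, -30, -42.
2nd diffs: -12, -12 (constant).
Newton forward-difference form: x_i = (-18)·C(i-1,1) + (-12)·C(i-1,2).
At i = 19: i-1 = 18, so x_{19} = -324 - 1836 = -2160.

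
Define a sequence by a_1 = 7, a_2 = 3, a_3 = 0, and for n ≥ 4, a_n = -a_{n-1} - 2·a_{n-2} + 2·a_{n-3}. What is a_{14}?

Iterate the recurrence:
a_4 = 8, a_5 = -2, a_6 = -14, …, a_{11} = -22, a_{12} = -498, a_{13} = 890, a_{14} = 62.

62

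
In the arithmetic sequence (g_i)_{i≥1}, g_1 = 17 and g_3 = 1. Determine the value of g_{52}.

-391

Common difference d = (1 - 17) / (3 - 1) = -8.
g_i = 17 + (i - 1)·(-8).
g_{52} = 17 + 51·(-8) = -391.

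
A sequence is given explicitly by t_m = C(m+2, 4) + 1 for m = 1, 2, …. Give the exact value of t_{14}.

C(16, 4) = 1820, so t_{14} = 1821.

1821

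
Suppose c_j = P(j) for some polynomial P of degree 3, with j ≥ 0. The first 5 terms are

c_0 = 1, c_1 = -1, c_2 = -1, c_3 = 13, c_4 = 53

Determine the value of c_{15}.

5641

1st diffs: -2, 0, 14, 40.
2nd diffs: 2, 14, 26.
3rd diffs: 12, 12 (constant).
Newton forward-difference form: c_j = 1 + (-2)·C(j,1) + 2·C(j,2) + 12·C(j,3).
At j = 15: j = 15, so c_{15} = 1 - 30 + 210 + 5460 = 5641.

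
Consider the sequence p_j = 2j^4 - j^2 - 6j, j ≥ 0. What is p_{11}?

p_{11} = 2·11^4 - 1·11^2 - 6·11 = 29095.

29095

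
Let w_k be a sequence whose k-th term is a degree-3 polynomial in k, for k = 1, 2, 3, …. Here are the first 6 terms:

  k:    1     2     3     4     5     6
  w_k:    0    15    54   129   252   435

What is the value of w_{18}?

1st diffs: 15, 39, 75, 123, 183.
2nd diffs: 24, 36, 48, 60.
3rd diffs: 12, 12, 12 (constant).
So w_k = 2k^3 + k - 3.
Evaluating at k = 18 gives w_{18} = 11679.

11679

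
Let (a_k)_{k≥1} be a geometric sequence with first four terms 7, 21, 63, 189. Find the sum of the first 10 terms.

206668

Common ratio r = 3.
a_k = 7·3^(k-1).
S = 7·(3^10 - 1)/(3 - 1) = 7·(59049 - 1)/(2) = 206668.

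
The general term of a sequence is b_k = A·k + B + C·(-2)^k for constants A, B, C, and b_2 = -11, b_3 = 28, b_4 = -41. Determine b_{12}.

-12257

Write the equations: 2A + B + 4C = -11; 3A + B - 8C = 28; 4A + B + 16C = -41.
Subtracting the first from the second: A - 12C = 39.
Subtracting the second from the third: A + 24C = -69.
Solving: C = -3, A = 3, then B = -5.
So b_k = 3·k + (-5) + (-3)·(-2)^k; at k=12 this is -12257.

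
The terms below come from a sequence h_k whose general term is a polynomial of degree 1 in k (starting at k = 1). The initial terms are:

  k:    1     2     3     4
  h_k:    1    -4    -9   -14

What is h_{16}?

-74

1st diffs: -5, -5, -5 (constant).
So h_k = -5k + 6.
Evaluating at k = 16 gives h_{16} = -74.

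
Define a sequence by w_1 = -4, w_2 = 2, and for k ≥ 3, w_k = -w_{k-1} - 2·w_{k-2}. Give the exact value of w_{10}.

Step forward from the initial values:
w_3 = 6, w_4 = -10, w_5 = -2, w_6 = 22, w_7 = -18, w_8 = -26, w_9 = 62, w_{10} = -10.

-10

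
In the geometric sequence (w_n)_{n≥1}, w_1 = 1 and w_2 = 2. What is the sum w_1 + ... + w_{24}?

16777215

Common ratio r = 2.
w_n = 1·2^(n-1).
S = 1·(2^24 - 1)/(2 - 1) = 1·(16777216 - 1)/(1) = 16777215.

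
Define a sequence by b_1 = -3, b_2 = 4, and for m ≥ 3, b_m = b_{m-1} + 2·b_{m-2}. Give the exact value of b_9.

82

b_3 = -2, b_4 = 6, b_5 = 2, b_6 = 14, b_7 = 18, b_8 = 46, b_9 = 82.
(Characteristic roots are 2 and -1.)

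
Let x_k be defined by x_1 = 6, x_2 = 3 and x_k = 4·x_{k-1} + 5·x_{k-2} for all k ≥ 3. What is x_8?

Applying the relation repeatedly:
x_3 = 42; x_4 = 183; x_5 = 942; x_6 = 4683; x_7 = 23442; x_8 = 117183.
(Characteristic roots are 5 and -1.)

117183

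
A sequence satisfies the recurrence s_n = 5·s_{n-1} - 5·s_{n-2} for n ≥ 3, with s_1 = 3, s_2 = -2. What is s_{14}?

Compute successive terms:
s_3 = -25  s_4 = -115  s_5 = -450  …  s_{11} = -1056250  s_{12} = -3821875  s_{13} = -13828125  s_{14} = -50031250.

-50031250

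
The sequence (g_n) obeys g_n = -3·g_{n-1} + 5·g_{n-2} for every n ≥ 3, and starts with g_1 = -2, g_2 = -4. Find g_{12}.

-2109746

g_3 = 2  g_4 = -26  g_5 = 88  g_6 = -394  g_7 = 1622  g_8 = -6836  g_9 = 28618  g_{10} = -120034  g_{11} = 503192  g_{12} = -2109746.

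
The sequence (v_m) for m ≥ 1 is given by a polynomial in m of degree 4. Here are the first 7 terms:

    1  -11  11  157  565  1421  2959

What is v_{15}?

83735

1st diffs: -12, 22, 146, 408, 856, 1538.
2nd diffs: 34, 124, 262, 448, 682.
3rd diffs: 90, 138, 186, 234.
4th diffs: 48, 48, 48 (constant).
So v_m = 2m^4 - 5m^3 - 3m^2 + 2m + 5.
Evaluating at m = 15 gives v_{15} = 83735.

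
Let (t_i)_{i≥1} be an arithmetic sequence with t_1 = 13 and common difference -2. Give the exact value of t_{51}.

t_i = 13 + (i - 1)·(-2).
t_{51} = 13 + 50·(-2) = -87.

-87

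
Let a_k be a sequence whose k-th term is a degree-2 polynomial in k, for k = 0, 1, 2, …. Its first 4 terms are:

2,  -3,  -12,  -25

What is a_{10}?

-228

1st diffs: -5, -9, -13.
2nd diffs: -4, -4 (constant).
Newton forward-difference form: a_k = 2 + (-5)·C(k,1) + (-4)·C(k,2).
At k = 10: k = 10, so a_{10} = 2 - 50 - 180 = -228.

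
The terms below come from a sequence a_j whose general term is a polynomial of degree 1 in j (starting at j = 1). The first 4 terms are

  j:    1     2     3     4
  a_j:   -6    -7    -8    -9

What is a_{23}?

1st diffs: -1, -1, -1 (constant).
So a_j = -j - 5.
Evaluating at j = 23 gives a_{23} = -28.

-28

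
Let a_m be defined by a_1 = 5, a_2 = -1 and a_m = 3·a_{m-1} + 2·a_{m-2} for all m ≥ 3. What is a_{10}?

a_3 = 7; a_4 = 19; a_5 = 71; a_6 = 251; a_7 = 895; a_8 = 3187; a_9 = 11351; a_{10} = 40427.

40427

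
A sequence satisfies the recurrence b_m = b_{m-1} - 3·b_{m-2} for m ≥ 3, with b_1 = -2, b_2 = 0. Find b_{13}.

1518

Iterate the recurrence:
b_3 = 6, b_4 = 6, b_5 = -12, …, b_{10} = -210, b_{11} = -444, b_{12} = 186, b_{13} = 1518.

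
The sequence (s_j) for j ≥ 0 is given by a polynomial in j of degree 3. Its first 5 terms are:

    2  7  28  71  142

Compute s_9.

1st diffs: 5, 21, 43, 71.
2nd diffs: 16, 22, 28.
3rd diffs: 6, 6 (constant).
Newton forward-difference form: s_j = 2 + 5·C(j,1) + 16·C(j,2) + 6·C(j,3).
At j = 9: j = 9, so s_9 = 2 + 45 + 576 + 504 = 1127.

1127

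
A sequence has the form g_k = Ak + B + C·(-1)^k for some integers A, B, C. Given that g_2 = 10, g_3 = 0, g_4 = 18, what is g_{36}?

Plug in k = 2, 3, 4: 2A + B + C = 10; 3A + B - C = 0; 4A + B + C = 18.
Subtracting the first from the second: A - 2C = -10.
Subtracting the second from the third: A + 2C = 18.
Solving: C = 7, A = 4, then B = -5.
Hence g_{36} = 4·36 + (-5) + 7·1 = 146.

146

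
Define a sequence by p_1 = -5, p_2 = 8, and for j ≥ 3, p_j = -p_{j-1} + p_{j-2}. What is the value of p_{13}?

-1597

Iterate the recurrence:
p_3 = -13, p_4 = 21, p_5 = -34, …, p_{10} = 377, p_{11} = -610, p_{12} = 987, p_{13} = -1597.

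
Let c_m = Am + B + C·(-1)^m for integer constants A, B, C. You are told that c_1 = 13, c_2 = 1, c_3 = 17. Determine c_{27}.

Write the equations: A + B - C = 13; 2A + B + C = 1; 3A + B - C = 17.
Subtracting the first from the second: A + 2C = -12.
Subtracting the second from the third: A - 2C = 16.
Solving: C = -7, A = 2, then B = 4.
Therefore c_{27} = 54 + 4 + (-7)·(-1) = 65.

65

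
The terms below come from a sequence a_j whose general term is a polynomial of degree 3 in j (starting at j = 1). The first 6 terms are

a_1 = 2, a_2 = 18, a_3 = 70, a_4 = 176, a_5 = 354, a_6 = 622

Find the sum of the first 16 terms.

54872

1st diffs: 16, 52, 106, 178, 268.
2nd diffs: 36, 54, 72, 90.
3rd diffs: 18, 18, 18 (constant).
Newton forward-difference form: a_j = 2 + 16·C(j-1,1) + 36·C(j-1,2) + 18·C(j-1,3).
Continuing: …, 998, 1500, 2146, 2954, …, a_{16} = 12212.
Summing j = 1..16 (16 terms) gives 54872.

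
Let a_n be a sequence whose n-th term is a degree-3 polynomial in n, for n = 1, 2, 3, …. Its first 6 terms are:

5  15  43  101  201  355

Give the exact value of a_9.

1261

1st diffs: 10, 28, 58, 100, 154.
2nd diffs: 18, 30, 42, 54.
3rd diffs: 12, 12, 12 (constant).
So a_n = 2n^3 - 3n^2 + 5n + 1.
Evaluating at n = 9 gives a_9 = 1261.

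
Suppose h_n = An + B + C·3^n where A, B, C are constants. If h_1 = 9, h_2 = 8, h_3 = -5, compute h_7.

Write the equations: A + B + 3C = 9; 2A + B + 9C = 8; 3A + B + 27C = -5.
Subtracting the first from the second: A + 6C = -1.
Subtracting the second from the third: A + 18C = -13.
Solving: C = -1, A = 5, then B = 7.
Therefore h_7 = 35 + 7 + (-1)·2187 = -2145.

-2145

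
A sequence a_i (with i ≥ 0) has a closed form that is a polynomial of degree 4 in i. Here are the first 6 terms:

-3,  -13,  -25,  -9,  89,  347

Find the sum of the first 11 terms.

1st diffs: -10, -12, 16, 98, 258.
2nd diffs: -2, 28, 82, 160.
3rd diffs: 30, 54, 78.
4th diffs: 24, 24 (constant).
So a_i = i^4 - i^3 - 5i^2 - 5i - 3.
Continuing: …, 867, 1775, 3221, 5379, …, a_{10} = 8447.
Summing i = 0..10 (11 terms) gives 20075.

20075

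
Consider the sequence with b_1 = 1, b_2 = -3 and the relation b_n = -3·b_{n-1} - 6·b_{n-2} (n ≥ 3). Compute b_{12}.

Iterate the recurrence:
b_3 = 3, b_4 = 9, b_5 = -45, b_6 = 81, b_7 = 27, b_8 = -567, b_9 = 1539, b_{10} = -1215, b_{11} = -5589, b_{12} = 24057.

24057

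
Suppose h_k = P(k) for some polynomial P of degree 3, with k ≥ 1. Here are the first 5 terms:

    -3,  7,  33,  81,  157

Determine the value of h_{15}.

1st diffs: 10, 26, 48, 76.
2nd diffs: 16, 22, 28.
3rd diffs: 6, 6 (constant).
Newton forward-difference form: h_k = -3 + 10·C(k-1,1) + 16·C(k-1,2) + 6·C(k-1,3).
At k = 15: k-1 = 14, so h_{15} = -3 + 140 + 1456 + 2184 = 3777.

3777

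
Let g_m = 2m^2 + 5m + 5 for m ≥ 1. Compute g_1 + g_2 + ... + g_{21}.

7882

Over m = 1..21: Σm = 231, Σm² = 3311.
Total = (2)·3311 + (5)·231 + (5)·21 = 7882.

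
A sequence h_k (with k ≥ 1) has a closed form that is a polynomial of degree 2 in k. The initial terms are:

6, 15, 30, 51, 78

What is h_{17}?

870

1st diffs: 9, 15, 21, 27.
2nd diffs: 6, 6, 6 (constant).
Newton forward-difference form: h_k = 6 + 9·C(k-1,1) + 6·C(k-1,2).
At k = 17: k-1 = 16, so h_{17} = 6 + 144 + 720 = 870.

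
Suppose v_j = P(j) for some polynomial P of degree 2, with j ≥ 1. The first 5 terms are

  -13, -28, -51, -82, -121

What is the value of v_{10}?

1st diffs: -15, -23, -31, -39.
2nd diffs: -8, -8, -8 (constant).
Newton forward-difference form: v_j = -13 + (-15)·C(j-1,1) + (-8)·C(j-1,2).
At j = 10: j-1 = 9, so v_{10} = -13 - 135 - 288 = -436.

-436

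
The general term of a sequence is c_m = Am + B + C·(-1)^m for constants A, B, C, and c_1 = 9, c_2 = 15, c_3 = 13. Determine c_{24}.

59

The three given values yield: A + B - C = 9; 2A + B + C = 15; 3A + B - C = 13.
Subtracting the first from the second: A + 2C = 6.
Subtracting the second from the third: A - 2C = -2.
Solving: C = 2, A = 2, then B = 9.
Hence c_{24} = 2·24 + 9 + 2·1 = 59.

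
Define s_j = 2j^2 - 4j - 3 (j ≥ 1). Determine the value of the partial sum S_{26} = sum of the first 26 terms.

Over j = 1..26: Σj = 351, Σj² = 6201.
Total = (2)·6201 + (-4)·351 + (-3)·26 = 10920.

10920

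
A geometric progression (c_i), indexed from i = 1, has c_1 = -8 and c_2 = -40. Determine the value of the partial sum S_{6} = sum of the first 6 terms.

Common ratio r = 5.
c_i = (-8)·5^(i-1).
S = (-8)·(5^6 - 1)/(5 - 1) = (-8)·(15625 - 1)/(4) = -31248.

-31248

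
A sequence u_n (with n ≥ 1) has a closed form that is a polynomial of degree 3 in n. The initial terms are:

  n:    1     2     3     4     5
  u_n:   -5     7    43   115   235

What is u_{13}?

4363

1st diffs: 12, 36, 72, 120.
2nd diffs: 24, 36, 48.
3rd diffs: 12, 12 (constant).
So u_n = 2n^3 - 2n - 5.
Evaluating at n = 13 gives u_{13} = 4363.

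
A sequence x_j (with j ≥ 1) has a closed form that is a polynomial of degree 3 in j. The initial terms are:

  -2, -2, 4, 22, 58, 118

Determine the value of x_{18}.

1st diffs: 0, 6, 18, 36, 60.
2nd diffs: 6, 12, 18, 24.
3rd diffs: 6, 6, 6 (constant).
Newton forward-difference form: x_j = -2 + 6·C(j-1,2) + 6·C(j-1,3).
At j = 18: j-1 = 17, so x_{18} = -2 + 816 + 4080 = 4894.

4894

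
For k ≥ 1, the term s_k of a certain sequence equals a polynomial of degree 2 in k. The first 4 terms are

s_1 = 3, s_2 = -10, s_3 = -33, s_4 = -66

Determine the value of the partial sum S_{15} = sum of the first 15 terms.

-5870

1st diffs: -13, -23, -33.
2nd diffs: -10, -10 (constant).
Newton forward-difference form: s_k = 3 + (-13)·C(k-1,1) + (-10)·C(k-1,2).
Continuing: …, -109, -162, -225, -298, …, s_{15} = -1089.
Summing k = 1..15 (15 terms) gives -5870.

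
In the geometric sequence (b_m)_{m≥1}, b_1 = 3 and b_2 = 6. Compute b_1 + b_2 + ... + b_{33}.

Common ratio r = 2.
b_m = 3·2^(m-1).
S = 3·(2^33 - 1)/(2 - 1) = 3·(8589934592 - 1)/(1) = 25769803773.

25769803773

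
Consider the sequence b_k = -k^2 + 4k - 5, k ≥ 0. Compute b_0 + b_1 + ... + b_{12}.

-403

Over k = 0..12: Σk = 78, Σk² = 650.
Total = (-1)·650 + (4)·78 + (-5)·13 = -403.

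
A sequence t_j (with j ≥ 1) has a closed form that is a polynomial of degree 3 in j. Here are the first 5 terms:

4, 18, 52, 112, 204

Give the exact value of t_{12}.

2248

1st diffs: 14, 34, 60, 92.
2nd diffs: 20, 26, 32.
3rd diffs: 6, 6 (constant).
Newton forward-difference form: t_j = 4 + 14·C(j-1,1) + 20·C(j-1,2) + 6·C(j-1,3).
At j = 12: j-1 = 11, so t_{12} = 4 + 154 + 1100 + 990 = 2248.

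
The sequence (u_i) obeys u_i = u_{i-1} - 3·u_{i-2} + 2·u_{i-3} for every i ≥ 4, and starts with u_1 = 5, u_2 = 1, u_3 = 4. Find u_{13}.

555

Compute successive terms:
u_4 = 11; u_5 = 1; u_6 = -24; u_7 = -5; u_8 = 69; u_9 = 36; u_{10} = -181; u_{11} = -151; u_{12} = 464; u_{13} = 555.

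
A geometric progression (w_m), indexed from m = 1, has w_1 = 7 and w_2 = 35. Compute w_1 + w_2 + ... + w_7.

Common ratio r = 5.
w_m = 7·5^(m-1).
S = 7·(5^7 - 1)/(5 - 1) = 7·(78125 - 1)/(4) = 136717.

136717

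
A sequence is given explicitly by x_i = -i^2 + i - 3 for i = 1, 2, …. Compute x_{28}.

-759

x_{28} = -1·28^2 + 1·28 - 3 = -759.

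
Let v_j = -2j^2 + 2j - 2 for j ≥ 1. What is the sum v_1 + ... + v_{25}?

Over j = 1..25: Σj = 325, Σj² = 5525.
Total = (-2)·5525 + (2)·325 + (-2)·25 = -10450.

-10450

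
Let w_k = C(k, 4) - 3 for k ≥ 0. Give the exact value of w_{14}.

C(14, 4) = 1001, so w_{14} = 998.

998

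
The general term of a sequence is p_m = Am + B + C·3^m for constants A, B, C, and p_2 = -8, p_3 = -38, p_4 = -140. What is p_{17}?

Write the equations: 2A + B + 9C = -8; 3A + B + 27C = -38; 4A + B + 81C = -140.
Subtracting the first from the second: A + 18C = -30.
Subtracting the second from the third: A + 54C = -102.
Solving: C = -2, A = 6, then B = -2.
Hence p_{17} = 6·17 + (-2) + (-2)·129140163 = -258280226.

-258280226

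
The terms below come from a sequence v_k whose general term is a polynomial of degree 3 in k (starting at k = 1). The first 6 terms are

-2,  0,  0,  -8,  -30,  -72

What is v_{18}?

1st diffs: 2, 0, -8, -22, -42.
2nd diffs: -2, -8, -14, -20.
3rd diffs: -6, -6, -6 (constant).
So v_k = -k^3 + 5k^2 - 6k.
Evaluating at k = 18 gives v_{18} = -4320.

-4320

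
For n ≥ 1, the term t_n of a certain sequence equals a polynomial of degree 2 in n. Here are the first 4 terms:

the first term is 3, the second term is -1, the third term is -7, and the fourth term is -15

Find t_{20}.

-415

1st diffs: -4, -6, -8.
2nd diffs: -2, -2 (constant).
Newton forward-difference form: t_n = 3 + (-4)·C(n-1,1) + (-2)·C(n-1,2).
At n = 20: n-1 = 19, so t_{20} = 3 - 76 - 342 = -415.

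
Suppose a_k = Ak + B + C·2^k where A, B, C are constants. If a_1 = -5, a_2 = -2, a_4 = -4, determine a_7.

-101

The three given values yield: A + B + 2C = -5; 2A + B + 4C = -2; 4A + B + 16C = -4.
Subtracting the first from the second: A + 2C = 3.
Subtracting the second from the third: 2A + 12C = -2.
Solving: C = -1, A = 5, then B = -8.
Therefore a_7 = 35 + (-8) + (-1)·128 = -101.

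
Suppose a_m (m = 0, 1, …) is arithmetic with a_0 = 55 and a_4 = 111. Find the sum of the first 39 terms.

12519

Common difference d = (111 - 55) / (4 - 0) = 14.
a_m = 55 + (m - 0)·14.
a_{38} = 587; S = 39·(55 + 587)/2 = 12519.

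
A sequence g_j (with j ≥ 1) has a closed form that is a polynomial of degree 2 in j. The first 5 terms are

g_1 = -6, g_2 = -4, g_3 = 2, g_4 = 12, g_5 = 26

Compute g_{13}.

1st diffs: 2, 6, 10, 14.
2nd diffs: 4, 4, 4 (constant).
Newton forward-difference form: g_j = -6 + 2·C(j-1,1) + 4·C(j-1,2).
At j = 13: j-1 = 12, so g_{13} = -6 + 24 + 264 = 282.

282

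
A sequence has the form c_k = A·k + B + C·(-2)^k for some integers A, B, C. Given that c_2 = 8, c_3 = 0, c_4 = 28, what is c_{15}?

Write the equations: 2A + B + 4C = 8; 3A + B - 8C = 0; 4A + B + 16C = 28.
Subtracting the first from the second: A - 12C = -8.
Subtracting the second from the third: A + 24C = 28.
Solving: C = 1, A = 4, then B = -4.
Therefore c_{15} = 60 + (-4) + 1·(-32768) = -32712.

-32712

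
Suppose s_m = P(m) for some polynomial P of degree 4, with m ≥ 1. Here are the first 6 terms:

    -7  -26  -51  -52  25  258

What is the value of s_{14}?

25018

1st diffs: -19, -25, -1, 77, 233.
2nd diffs: -6, 24, 78, 156.
3rd diffs: 30, 54, 78.
4th diffs: 24, 24 (constant).
Newton forward-difference form: s_m = -7 + (-19)·C(m-1,1) + (-6)·C(m-1,2) + 30·C(m-1,3) + 24·C(m-1,4).
At m = 14: m-1 = 13, so s_{14} = -7 - 247 - 468 + 8580 + 17160 = 25018.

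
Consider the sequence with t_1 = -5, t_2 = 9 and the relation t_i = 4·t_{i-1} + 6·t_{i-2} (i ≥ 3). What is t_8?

t_3 = 6;  t_4 = 78;  t_5 = 348;  t_6 = 1860;  t_7 = 9528;  t_8 = 49272.

49272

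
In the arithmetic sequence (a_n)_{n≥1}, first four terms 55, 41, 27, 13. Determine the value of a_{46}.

Common difference d = -14.
a_n = 55 + (n - 1)·(-14).
a_{46} = 55 + 45·(-14) = -575.

-575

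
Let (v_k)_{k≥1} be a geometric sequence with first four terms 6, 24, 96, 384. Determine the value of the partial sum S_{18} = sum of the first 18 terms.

137438953470

Common ratio r = 4.
v_k = 6·4^(k-1).
S = 6·(4^18 - 1)/(4 - 1) = 6·(68719476736 - 1)/(3) = 137438953470.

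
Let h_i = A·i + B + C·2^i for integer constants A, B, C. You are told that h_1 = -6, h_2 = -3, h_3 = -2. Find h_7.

At i = 1, 2, 3: A + B + 2C = -6; 2A + B + 4C = -3; 3A + B + 8C = -2.
Subtracting the first from the second: A + 2C = 3.
Subtracting the second from the third: A + 4C = 1.
Solving: C = -1, A = 5, then B = -9.
So h_i = 5·i + (-9) + (-1)·2^i; at i=7 this is -102.

-102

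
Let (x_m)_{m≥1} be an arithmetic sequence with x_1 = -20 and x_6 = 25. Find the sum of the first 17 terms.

Common difference d = (25 - (-20)) / (6 - 1) = 9.
x_m = -20 + (m - 1)·9.
x_{17} = 124; S = 17·(-20 + 124)/2 = 884.

884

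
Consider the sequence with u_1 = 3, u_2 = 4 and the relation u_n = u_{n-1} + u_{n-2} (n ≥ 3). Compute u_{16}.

3571

u_3 = 7;  u_4 = 11;  u_5 = 18;  …;  u_{13} = 843;  u_{14} = 1364;  u_{15} = 2207;  u_{16} = 3571.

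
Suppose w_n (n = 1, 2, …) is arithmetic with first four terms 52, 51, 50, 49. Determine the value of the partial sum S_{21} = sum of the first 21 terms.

882

Common difference d = -1.
w_n = 52 + (n - 1)·(-1).
w_{21} = 32; S = 21·(52 + 32)/2 = 882.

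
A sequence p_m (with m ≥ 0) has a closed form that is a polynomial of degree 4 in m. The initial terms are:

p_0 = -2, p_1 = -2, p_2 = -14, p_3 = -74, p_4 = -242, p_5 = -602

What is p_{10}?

1st diffs: 0, -12, -60, -168, -360.
2nd diffs: -12, -48, -108, -192.
3rd diffs: -36, -60, -84.
4th diffs: -24, -24 (constant).
So p_m = -m^4 + m^2 - 2.
Evaluating at m = 10 gives p_{10} = -9902.

-9902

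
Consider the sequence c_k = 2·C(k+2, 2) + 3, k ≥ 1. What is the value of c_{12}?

185

C(14, 2) = 91, so c_{12} = 185.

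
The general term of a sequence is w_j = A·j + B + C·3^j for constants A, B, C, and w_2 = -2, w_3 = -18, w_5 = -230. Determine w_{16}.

Plug in j = 2, 3, 5: 2A + B + 9C = -2; 3A + B + 27C = -18; 5A + B + 243C = -230.
Subtracting the first from the second: A + 18C = -16.
Subtracting the second from the third: 2A + 216C = -212.
Solving: C = -1, A = 2, then B = 3.
Therefore w_{16} = 32 + 3 + (-1)·43046721 = -43046686.

-43046686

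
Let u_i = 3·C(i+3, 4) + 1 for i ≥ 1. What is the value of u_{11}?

3004

C(14, 4) = 1001, so u_{11} = 3004.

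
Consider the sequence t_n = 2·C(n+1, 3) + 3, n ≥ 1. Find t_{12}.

575

C(13, 3) = 286, so t_{12} = 575.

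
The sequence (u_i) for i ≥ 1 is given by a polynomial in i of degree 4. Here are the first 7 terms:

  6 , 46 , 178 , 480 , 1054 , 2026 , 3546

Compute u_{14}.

1st diffs: 40, 132, 302, 574, 972, 1520.
2nd diffs: 92, 170, 272, 398, 548.
3rd diffs: 78, 102, 126, 150.
4th diffs: 24, 24, 24 (constant).
Newton forward-difference form: u_i = 6 + 40·C(i-1,1) + 92·C(i-1,2) + 78·C(i-1,3) + 24·C(i-1,4).
At i = 14: i-1 = 13, so u_{14} = 6 + 520 + 7176 + 22308 + 17160 = 47170.

47170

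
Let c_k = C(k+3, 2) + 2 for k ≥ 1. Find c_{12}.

107

C(15, 2) = 105, so c_{12} = 107.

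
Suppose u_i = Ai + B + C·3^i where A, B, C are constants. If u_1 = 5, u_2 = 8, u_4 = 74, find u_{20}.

3486784346

The three given values yield: A + B + 3C = 5; 2A + B + 9C = 8; 4A + B + 81C = 74.
Subtracting the first from the second: A + 6C = 3.
Subtracting the second from the third: 2A + 72C = 66.
Solving: C = 1, A = -3, then B = 5.
Hence u_{20} = -3·20 + 5 + 1·3486784401 = 3486784346.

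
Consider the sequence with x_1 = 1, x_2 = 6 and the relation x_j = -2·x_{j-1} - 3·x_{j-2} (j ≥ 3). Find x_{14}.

Iterate the recurrence:
x_3 = -15, x_4 = 12, x_5 = 21, …, x_{11} = -87, x_{12} = -1644, x_{13} = 3549, x_{14} = -2166.

-2166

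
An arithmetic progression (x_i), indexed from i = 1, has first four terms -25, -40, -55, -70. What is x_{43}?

-655

Common difference d = -15.
x_i = -25 + (i - 1)·(-15).
x_{43} = -25 + 42·(-15) = -655.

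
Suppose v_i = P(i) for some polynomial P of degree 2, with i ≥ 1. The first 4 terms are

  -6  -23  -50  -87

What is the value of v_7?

-258

1st diffs: -17, -27, -37.
2nd diffs: -10, -10 (constant).
So v_i = -5i^2 - 2i + 1.
Evaluating at i = 7 gives v_7 = -258.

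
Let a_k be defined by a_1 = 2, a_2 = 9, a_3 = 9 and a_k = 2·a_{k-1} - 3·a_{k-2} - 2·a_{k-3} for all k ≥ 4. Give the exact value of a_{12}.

-10981

Step forward from the initial values:
a_4 = -13, a_5 = -71, a_6 = -121, a_7 = -3, a_8 = 499, a_9 = 1249, a_{10} = 1007, a_{11} = -2731, a_{12} = -10981.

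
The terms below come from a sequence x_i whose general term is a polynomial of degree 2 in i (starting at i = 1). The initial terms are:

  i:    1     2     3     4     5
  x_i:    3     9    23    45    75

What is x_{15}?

1st diffs: 6, 14, 22, 30.
2nd diffs: 8, 8, 8 (constant).
Newton forward-difference form: x_i = 3 + 6·C(i-1,1) + 8·C(i-1,2).
At i = 15: i-1 = 14, so x_{15} = 3 + 84 + 728 = 815.

815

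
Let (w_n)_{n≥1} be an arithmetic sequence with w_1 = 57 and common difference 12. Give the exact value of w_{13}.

w_n = 57 + (n - 1)·12.
w_{13} = 57 + 12·12 = 201.

201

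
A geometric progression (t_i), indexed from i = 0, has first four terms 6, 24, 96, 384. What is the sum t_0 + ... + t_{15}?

Common ratio r = 4.
t_i = 6·4^(i-0).
S = 6·(4^16 - 1)/(4 - 1) = 6·(4294967296 - 1)/(3) = 8589934590.

8589934590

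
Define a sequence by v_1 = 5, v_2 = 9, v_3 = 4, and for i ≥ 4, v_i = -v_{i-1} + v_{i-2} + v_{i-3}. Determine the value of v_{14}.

15

v_4 = 10  v_5 = 3  v_6 = 11  …  v_{11} = 0  v_{12} = 14  v_{13} = -1  v_{14} = 15.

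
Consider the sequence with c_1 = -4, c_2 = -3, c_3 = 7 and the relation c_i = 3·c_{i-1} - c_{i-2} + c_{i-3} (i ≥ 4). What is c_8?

c_4 = 20, c_5 = 50, c_6 = 137, c_7 = 381, c_8 = 1056.

1056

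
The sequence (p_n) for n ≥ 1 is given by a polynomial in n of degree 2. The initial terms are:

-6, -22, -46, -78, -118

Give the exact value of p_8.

-286

1st diffs: -16, -24, -32, -40.
2nd diffs: -8, -8, -8 (constant).
So p_n = -4n^2 - 4n + 2.
Evaluating at n = 8 gives p_8 = -286.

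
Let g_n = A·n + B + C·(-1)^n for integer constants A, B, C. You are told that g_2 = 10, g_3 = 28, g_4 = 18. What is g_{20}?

82

At n = 2, 3, 4: 2A + B + C = 10; 3A + B - C = 28; 4A + B + C = 18.
Subtracting the first from the second: A - 2C = 18.
Subtracting the second from the third: A + 2C = -10.
Solving: C = -7, A = 4, then B = 9.
Therefore g_{20} = 80 + 9 + (-7)·1 = 82.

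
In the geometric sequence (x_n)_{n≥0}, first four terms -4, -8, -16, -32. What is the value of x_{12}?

-16384

Common ratio r = 2.
x_n = (-4)·2^(n-0).
x_{12} = (-4)·2^12 = -16384.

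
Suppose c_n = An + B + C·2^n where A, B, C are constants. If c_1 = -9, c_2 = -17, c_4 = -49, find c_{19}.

-1048653

The three given values yield: A + B + 2C = -9; 2A + B + 4C = -17; 4A + B + 16C = -49.
Subtracting the first from the second: A + 2C = -8.
Subtracting the second from the third: 2A + 12C = -32.
Solving: C = -2, A = -4, then B = -1.
So c_n = -4·n + (-1) + (-2)·2^n; at n=19 this is -1048653.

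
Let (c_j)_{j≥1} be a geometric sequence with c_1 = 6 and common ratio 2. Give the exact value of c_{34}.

c_j = 6·2^(j-1).
c_{34} = 6·2^33 = 51539607552.

51539607552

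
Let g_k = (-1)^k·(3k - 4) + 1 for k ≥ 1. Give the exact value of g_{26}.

(-1)^26 = 1; 3k - 4 at k=26 is 74; so g_{26} = 75.

75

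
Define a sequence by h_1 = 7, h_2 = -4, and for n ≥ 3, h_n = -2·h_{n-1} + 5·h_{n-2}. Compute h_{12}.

Applying the relation repeatedly:
h_3 = 43  h_4 = -106  h_5 = 427  h_6 = -1384  h_7 = 4903  h_8 = -16726  h_9 = 57967  h_{10} = -199564  h_{11} = 688963  h_{12} = -2375746.

-2375746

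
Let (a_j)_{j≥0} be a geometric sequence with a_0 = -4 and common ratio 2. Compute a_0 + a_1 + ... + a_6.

a_j = (-4)·2^(j-0).
S = (-4)·(2^7 - 1)/(2 - 1) = (-4)·(128 - 1)/(1) = -508.

-508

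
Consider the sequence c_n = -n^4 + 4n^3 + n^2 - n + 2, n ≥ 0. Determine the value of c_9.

-3571

c_9 = -1·9^4 + 4·9^3 + 1·9^2 - 1·9 + 2 = -3571.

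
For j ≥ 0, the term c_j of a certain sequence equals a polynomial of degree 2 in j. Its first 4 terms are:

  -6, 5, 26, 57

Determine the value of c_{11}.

1st diffs: 11, 21, 31.
2nd diffs: 10, 10 (constant).
Newton forward-difference form: c_j = -6 + 11·C(j,1) + 10·C(j,2).
At j = 11: j = 11, so c_{11} = -6 + 121 + 550 = 665.

665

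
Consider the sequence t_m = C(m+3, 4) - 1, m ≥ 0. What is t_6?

C(9, 4) = 126, so t_6 = 125.

125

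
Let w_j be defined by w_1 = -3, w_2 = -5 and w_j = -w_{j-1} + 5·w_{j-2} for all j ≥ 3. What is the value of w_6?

-40

Iterate the recurrence:
w_3 = -10;  w_4 = -15;  w_5 = -35;  w_6 = -40.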